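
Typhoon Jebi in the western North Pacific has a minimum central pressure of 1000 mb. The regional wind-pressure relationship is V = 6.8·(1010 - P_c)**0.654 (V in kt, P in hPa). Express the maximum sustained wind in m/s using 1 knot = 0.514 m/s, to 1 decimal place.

15.8 m/s

ΔP = 1010 − 1000 = 10 mb.
V ≈ 6.8 × 10^0.654 = 6.8 × 4.508 ≈ 30.656 kt.
30.656 × 0.514 ≈ 15.76 m/s → 15.8 m/s.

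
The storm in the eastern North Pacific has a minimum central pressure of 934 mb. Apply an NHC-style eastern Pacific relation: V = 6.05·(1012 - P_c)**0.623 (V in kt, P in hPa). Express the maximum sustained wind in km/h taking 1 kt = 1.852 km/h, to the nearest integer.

169 km/h

ΔP = 1012 − 934 = 78 mb.
V ≈ 6.05 × 78^0.623 = 6.05 × 15.093 ≈ 91.313 kt.
91.313 × 1.852 ≈ 169.11 km/h → 169 km/h.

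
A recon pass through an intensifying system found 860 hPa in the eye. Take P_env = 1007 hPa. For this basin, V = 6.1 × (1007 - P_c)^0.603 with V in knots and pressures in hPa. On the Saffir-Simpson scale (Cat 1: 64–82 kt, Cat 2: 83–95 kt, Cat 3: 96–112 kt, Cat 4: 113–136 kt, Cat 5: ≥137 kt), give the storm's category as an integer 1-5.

4

ΔP = 1007 − 860 = 147 hPa.
V ≈ 6.1 × 147^0.603 = 6.1 × 20.27 ≈ 124 kt.
124 kt falls in the Category 4 band.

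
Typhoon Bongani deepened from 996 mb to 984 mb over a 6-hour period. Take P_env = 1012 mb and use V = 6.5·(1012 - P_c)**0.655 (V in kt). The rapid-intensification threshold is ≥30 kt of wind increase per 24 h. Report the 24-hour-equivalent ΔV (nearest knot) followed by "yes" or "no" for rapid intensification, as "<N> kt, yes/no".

V₁: ΔP = 16, V ≈ 6.5 × 16^0.655 ≈ 39.96 kt.
V₂: ΔP = 28, V ≈ 6.5 × 28^0.655 ≈ 57.65 kt.
ΔV over 6 h = 17.69 kt → 24 h equivalent = 17.69 × 24/6 ≈ 70.76 kt.
71 kt ≥ 30 kt ⇒ rapid intensification.

71 kt, yes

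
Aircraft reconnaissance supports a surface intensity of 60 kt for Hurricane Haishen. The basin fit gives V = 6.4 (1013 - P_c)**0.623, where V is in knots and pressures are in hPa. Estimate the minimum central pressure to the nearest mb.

977 mb

ΔP = (V / 6.4)^(1/0.623) = (60/6.4)^1.605.
60/6.4 = 9.375; 9.375^1.605 ≈ 36.32 mb.
P_c = 1013 − 36.32 = 976.68 ≈ 977 mb.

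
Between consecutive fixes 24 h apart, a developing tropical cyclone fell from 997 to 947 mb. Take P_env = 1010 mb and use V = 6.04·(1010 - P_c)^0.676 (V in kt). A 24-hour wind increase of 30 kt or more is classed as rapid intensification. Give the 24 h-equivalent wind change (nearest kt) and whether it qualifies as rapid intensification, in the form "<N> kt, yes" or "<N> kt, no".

V₁: ΔP = 13, V ≈ 6.04 × 13^0.676 ≈ 34.20 kt.
V₂: ΔP = 63, V ≈ 6.04 × 63^0.676 ≈ 99.40 kt.
ΔV over 24 h = 65.20 kt → 24 h equivalent = 65.20 × 24/24 ≈ 65.20 kt.
65 kt ≥ 30 kt ⇒ rapid intensification.

65 kt, yes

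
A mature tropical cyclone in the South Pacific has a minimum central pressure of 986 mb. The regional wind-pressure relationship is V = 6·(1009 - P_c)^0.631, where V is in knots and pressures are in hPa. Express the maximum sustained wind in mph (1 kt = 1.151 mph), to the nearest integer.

ΔP = 1009 − 986 = 23 mb.
V ≈ 6 × 23^0.631 = 6 × 7.232 ≈ 43.391 kt.
43.391 × 1.151 ≈ 49.94 mph → 50 mph.

50 mph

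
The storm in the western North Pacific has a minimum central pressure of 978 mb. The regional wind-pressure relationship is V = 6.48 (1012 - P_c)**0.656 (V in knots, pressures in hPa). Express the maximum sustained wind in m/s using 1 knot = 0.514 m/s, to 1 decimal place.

ΔP = 1012 − 978 = 34 mb.
V ≈ 6.48 × 34^0.656 = 6.48 × 10.108 ≈ 65.498 kt.
65.498 × 0.514 ≈ 33.67 m/s → 33.7 m/s.

33.7 m/s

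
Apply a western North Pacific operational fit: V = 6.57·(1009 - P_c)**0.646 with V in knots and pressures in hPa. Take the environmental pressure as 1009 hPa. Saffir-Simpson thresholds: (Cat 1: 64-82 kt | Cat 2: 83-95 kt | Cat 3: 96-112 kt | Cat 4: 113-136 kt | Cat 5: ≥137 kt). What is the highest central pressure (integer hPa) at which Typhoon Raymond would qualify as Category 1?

975 hPa

Category 1 begins at V = 64 kt.
Required ΔP = (64/6.57)^(1/0.646) = 9.741^1.548 ≈ 33.91 hPa.
P_c ≤ 1009 − 33.91 = 975.09, so the highest integer P_c is 975 hPa.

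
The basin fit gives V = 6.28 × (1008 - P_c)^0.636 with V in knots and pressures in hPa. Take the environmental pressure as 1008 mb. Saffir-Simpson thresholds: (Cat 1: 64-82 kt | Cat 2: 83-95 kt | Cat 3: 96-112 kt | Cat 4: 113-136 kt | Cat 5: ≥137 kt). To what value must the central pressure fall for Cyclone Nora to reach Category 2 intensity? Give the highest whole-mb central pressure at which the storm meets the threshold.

Category 2 begins at V = 83 kt.
Required ΔP = (83/6.28)^(1/0.636) = 13.217^1.572 ≈ 57.91 mb.
P_c ≤ 1008 − 57.91 = 950.09, so the highest integer P_c is 950 mb.

950 mb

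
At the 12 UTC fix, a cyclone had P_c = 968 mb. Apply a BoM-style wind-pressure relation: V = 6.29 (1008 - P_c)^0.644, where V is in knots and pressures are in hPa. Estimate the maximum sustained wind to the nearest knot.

ΔP = 1008 − 968 = 40 mb.
40^0.644 ≈ 10.758.
V ≈ 6.29 × 10.758 ≈ 67.7 kt.

68 kt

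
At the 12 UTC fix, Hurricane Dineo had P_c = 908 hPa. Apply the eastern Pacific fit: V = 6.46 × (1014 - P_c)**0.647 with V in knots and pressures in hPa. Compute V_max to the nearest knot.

ΔP = 1014 − 908 = 106 hPa.
106^0.647 ≈ 20.435.
V ≈ 6.46 × 20.435 ≈ 132.0 kt.

132 kt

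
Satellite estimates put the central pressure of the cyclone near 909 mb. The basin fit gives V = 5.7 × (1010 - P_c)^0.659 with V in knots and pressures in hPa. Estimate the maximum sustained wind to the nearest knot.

119 kt

ΔP = 1010 − 909 = 101 mb.
101^0.659 ≈ 20.934.
V ≈ 5.7 × 20.934 ≈ 119.3 kt.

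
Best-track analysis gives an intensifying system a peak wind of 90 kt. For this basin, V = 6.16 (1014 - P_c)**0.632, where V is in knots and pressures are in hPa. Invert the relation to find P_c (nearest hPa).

ΔP = (V / 6.16)^(1/0.632) = (90/6.16)^1.582.
90/6.16 = 14.610; 14.610^1.582 ≈ 69.63 hPa.
P_c = 1014 − 69.63 = 944.37 ≈ 944 hPa.

944 hPa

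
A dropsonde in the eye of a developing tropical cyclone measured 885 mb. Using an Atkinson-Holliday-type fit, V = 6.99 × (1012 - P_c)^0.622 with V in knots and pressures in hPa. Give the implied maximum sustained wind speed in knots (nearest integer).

142 kt

ΔP = 1012 − 885 = 127 mb.
127^0.622 ≈ 20.350.
V ≈ 6.99 × 20.350 ≈ 142.2 kt.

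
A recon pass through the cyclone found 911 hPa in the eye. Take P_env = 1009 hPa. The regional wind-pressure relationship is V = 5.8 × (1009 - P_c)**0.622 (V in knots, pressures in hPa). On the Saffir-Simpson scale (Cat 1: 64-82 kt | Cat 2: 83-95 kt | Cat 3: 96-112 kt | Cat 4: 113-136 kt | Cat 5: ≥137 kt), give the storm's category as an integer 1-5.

3

ΔP = 1009 − 911 = 98 hPa.
V ≈ 5.8 × 98^0.622 = 5.8 × 17.32 ≈ 100 kt.
100 kt falls in the Category 3 band.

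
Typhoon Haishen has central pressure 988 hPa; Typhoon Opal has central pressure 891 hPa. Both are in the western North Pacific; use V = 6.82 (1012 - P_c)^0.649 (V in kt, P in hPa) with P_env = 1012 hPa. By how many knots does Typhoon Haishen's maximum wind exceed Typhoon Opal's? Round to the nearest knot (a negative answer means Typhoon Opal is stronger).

Typhoon Haishen: ΔP = 24; V ≈ 6.82 × 24^0.649 ≈ 53.65 kt.
Typhoon Opal: ΔP = 121; V ≈ 6.82 × 121^0.649 ≈ 153.29 kt.
Difference ≈ 53.65 − 153.29 = -99.64 → -100 kt.

-100 kt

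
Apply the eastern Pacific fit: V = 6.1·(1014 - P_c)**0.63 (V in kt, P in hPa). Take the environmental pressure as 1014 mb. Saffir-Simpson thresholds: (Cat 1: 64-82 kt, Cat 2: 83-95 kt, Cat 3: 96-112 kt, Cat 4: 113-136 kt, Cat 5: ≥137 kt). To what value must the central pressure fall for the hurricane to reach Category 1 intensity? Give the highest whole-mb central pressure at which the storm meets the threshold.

972 mb

Category 1 begins at V = 64 kt.
Required ΔP = (64/6.1)^(1/0.63) = 10.492^1.587 ≈ 41.73 mb.
P_c ≤ 1014 − 41.73 = 972.27, so the highest integer P_c is 972 mb.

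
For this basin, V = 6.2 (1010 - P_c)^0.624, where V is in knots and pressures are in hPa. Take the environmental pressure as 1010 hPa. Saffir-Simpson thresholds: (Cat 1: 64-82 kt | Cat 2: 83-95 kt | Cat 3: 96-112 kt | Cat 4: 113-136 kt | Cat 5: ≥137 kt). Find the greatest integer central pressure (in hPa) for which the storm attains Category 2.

946 hPa

Category 2 begins at V = 83 kt.
Required ΔP = (83/6.2)^(1/0.624) = 13.387^1.603 ≈ 63.91 hPa.
P_c ≤ 1010 − 63.91 = 946.09, so the highest integer P_c is 946 hPa.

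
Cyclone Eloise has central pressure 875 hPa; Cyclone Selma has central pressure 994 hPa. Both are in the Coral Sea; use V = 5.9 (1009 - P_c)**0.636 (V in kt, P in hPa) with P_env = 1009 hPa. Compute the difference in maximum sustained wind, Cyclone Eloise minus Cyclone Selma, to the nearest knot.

Cyclone Eloise: ΔP = 134; V ≈ 5.9 × 134^0.636 ≈ 132.95 kt.
Cyclone Selma: ΔP = 15; V ≈ 5.9 × 15^0.636 ≈ 33.03 kt.
Difference ≈ 132.95 − 33.03 = 99.92 → 100 kt.

100 kt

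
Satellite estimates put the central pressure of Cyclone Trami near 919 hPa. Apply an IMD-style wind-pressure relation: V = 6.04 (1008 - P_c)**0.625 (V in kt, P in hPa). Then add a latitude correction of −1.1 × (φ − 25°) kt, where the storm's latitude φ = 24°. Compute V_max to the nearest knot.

101 kt

ΔP = 1008 − 919 = 89 hPa.
89^0.625 ≈ 16.534.
V ≈ 6.04 × 16.534 ≈ 99.9 kt.
Latitude correction: −1.1 × (24 − 25) = 1.1 kt.
Corrected V ≈ 101 kt → 101 kt.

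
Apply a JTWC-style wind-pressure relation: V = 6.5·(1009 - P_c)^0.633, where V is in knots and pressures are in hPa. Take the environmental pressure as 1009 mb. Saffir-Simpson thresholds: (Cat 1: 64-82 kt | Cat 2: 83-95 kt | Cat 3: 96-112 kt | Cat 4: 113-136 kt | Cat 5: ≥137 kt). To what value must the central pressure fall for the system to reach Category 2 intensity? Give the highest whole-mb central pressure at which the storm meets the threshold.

953 mb

Category 2 begins at V = 83 kt.
Required ΔP = (83/6.5)^(1/0.633) = 12.769^1.580 ≈ 55.91 mb.
P_c ≤ 1009 − 55.91 = 953.09, so the highest integer P_c is 953 mb.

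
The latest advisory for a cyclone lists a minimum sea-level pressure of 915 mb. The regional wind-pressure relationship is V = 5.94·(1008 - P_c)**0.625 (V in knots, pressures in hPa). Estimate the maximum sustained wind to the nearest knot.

ΔP = 1008 − 915 = 93 mb.
93^0.625 ≈ 16.994.
V ≈ 5.94 × 16.994 ≈ 100.9 kt.

101 kt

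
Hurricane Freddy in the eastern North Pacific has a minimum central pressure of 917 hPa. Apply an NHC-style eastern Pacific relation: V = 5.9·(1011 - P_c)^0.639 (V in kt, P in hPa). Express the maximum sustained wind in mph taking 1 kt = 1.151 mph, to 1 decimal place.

ΔP = 1011 − 917 = 94 hPa.
V ≈ 5.9 × 94^0.639 = 5.9 × 18.232 ≈ 107.567 kt.
107.567 × 1.151 ≈ 123.81 mph → 123.8 mph.

123.8 mph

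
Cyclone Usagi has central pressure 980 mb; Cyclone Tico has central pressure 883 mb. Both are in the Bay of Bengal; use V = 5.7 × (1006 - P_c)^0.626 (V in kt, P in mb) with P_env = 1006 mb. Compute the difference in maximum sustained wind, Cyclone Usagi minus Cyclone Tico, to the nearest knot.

Cyclone Usagi: ΔP = 26; V ≈ 5.7 × 26^0.626 ≈ 43.82 kt.
Cyclone Tico: ΔP = 123; V ≈ 5.7 × 123^0.626 ≈ 115.92 kt.
Difference ≈ 43.82 − 115.92 = -72.10 → -72 kt.

-72 kt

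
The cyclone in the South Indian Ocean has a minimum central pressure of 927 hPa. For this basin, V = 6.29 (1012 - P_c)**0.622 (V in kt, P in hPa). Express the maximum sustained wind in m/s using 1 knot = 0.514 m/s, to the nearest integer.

ΔP = 1012 − 927 = 85 hPa.
V ≈ 6.29 × 85^0.622 = 6.29 × 15.853 ≈ 99.712 kt.
99.712 × 0.514 ≈ 51.25 m/s → 51 m/s.

51 m/s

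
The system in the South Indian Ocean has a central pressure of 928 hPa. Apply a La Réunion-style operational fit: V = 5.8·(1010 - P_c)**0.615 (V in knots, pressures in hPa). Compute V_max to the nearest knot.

ΔP = 1010 − 928 = 82 hPa.
82^0.615 ≈ 15.031.
V ≈ 5.8 × 15.031 ≈ 87.2 kt.

87 kt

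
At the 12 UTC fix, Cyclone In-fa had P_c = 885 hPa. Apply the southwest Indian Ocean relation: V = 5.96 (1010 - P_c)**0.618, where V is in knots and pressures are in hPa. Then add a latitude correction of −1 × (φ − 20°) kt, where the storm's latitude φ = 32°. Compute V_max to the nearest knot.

106 kt

ΔP = 1010 − 885 = 125 hPa.
125^0.618 ≈ 19.765.
V ≈ 5.96 × 19.765 ≈ 117.8 kt.
Latitude correction: −1 × (32 − 20) = -12 kt.
Corrected V ≈ 105.8 kt → 106 kt.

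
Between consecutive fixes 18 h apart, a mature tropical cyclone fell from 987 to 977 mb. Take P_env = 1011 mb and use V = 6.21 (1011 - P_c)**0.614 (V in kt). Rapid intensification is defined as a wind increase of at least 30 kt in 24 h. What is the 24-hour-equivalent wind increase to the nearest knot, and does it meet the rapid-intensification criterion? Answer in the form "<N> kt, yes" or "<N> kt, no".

V₁: ΔP = 24, V ≈ 6.21 × 24^0.614 ≈ 43.71 kt.
V₂: ΔP = 34, V ≈ 6.21 × 34^0.614 ≈ 54.13 kt.
ΔV over 18 h = 10.42 kt → 24 h equivalent = 10.42 × 24/18 ≈ 13.89 kt.
14 kt < 30 kt ⇒ not rapid intensification.

14 kt, no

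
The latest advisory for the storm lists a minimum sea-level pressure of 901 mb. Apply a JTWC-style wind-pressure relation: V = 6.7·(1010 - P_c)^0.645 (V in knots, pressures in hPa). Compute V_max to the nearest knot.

138 kt

ΔP = 1010 − 901 = 109 mb.
109^0.645 ≈ 20.613.
V ≈ 6.7 × 20.613 ≈ 138.1 kt.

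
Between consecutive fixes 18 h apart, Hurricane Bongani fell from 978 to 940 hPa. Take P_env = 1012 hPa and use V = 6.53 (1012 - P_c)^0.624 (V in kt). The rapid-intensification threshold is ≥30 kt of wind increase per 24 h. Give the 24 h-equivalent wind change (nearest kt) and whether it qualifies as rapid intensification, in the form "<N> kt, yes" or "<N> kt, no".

47 kt, yes

V₁: ΔP = 34, V ≈ 6.53 × 34^0.624 ≈ 58.96 kt.
V₂: ΔP = 72, V ≈ 6.53 × 72^0.624 ≈ 94.16 kt.
ΔV over 18 h = 35.20 kt → 24 h equivalent = 35.20 × 24/18 ≈ 46.93 kt.
47 kt ≥ 30 kt ⇒ rapid intensification.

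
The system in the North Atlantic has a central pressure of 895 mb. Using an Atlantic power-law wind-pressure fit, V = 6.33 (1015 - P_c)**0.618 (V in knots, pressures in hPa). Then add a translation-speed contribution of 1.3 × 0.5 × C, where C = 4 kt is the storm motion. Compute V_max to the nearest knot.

125 kt

ΔP = 1015 − 895 = 120 mb.
120^0.618 ≈ 19.272.
V ≈ 6.33 × 19.272 ≈ 122.0 kt.
Translation term: 1.3 × 0.5 × 4 = 2.6 kt.
Corrected V ≈ 124.6 kt → 125 kt.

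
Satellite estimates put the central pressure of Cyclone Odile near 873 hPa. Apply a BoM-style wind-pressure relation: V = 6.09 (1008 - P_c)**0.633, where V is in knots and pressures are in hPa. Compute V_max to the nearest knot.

136 kt

ΔP = 1008 − 873 = 135 hPa.
135^0.633 ≈ 22.310.
V ≈ 6.09 × 22.310 ≈ 135.9 kt.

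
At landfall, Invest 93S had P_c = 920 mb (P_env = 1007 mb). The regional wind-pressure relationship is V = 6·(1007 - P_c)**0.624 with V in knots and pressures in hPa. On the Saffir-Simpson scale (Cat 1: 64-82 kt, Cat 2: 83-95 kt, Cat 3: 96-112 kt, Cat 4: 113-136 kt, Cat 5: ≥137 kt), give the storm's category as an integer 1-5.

3

ΔP = 1007 − 920 = 87 mb.
V ≈ 6 × 87^0.624 = 6 × 16.23 ≈ 97 kt.
97 kt falls in the Category 3 band.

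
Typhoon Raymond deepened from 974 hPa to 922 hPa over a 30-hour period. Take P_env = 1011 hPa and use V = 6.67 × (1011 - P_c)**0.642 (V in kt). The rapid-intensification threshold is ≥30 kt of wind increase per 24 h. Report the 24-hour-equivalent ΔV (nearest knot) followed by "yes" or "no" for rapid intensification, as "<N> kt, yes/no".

V₁: ΔP = 37, V ≈ 6.67 × 37^0.642 ≈ 67.75 kt.
V₂: ΔP = 89, V ≈ 6.67 × 89^0.642 ≈ 119.02 kt.
ΔV over 30 h = 51.27 kt → 24 h equivalent = 51.27 × 24/30 ≈ 41.02 kt.
41 kt ≥ 30 kt ⇒ rapid intensification.

41 kt, yes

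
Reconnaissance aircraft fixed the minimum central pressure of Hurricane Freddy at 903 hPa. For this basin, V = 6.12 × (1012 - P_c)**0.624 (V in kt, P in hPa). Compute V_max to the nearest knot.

ΔP = 1012 − 903 = 109 hPa.
109^0.624 ≈ 18.679.
V ≈ 6.12 × 18.679 ≈ 114.3 kt.

114 kt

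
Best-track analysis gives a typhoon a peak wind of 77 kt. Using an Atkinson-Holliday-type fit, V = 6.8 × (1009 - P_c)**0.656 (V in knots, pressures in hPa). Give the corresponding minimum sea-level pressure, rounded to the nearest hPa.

ΔP = (V / 6.8)^(1/0.656) = (77/6.8)^1.524.
77/6.8 = 11.324; 11.324^1.524 ≈ 40.43 hPa.
P_c = 1009 − 40.43 = 968.57 ≈ 969 hPa.

969 hPa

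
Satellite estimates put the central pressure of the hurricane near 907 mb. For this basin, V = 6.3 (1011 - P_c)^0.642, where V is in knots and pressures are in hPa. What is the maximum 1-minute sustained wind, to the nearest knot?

ΔP = 1011 − 907 = 104 mb.
104^0.642 ≈ 19.721.
V ≈ 6.3 × 19.721 ≈ 124.2 kt.

124 kt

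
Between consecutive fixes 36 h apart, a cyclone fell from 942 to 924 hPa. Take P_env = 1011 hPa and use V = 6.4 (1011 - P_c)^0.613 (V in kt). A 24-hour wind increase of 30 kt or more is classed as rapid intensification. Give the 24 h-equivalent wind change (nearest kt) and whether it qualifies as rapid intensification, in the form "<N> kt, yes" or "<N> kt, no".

9 kt, no

V₁: ΔP = 69, V ≈ 6.4 × 69^0.613 ≈ 85.78 kt.
V₂: ΔP = 87, V ≈ 6.4 × 87^0.613 ≈ 98.88 kt.
ΔV over 36 h = 13.10 kt → 24 h equivalent = 13.10 × 24/36 ≈ 8.73 kt.
9 kt < 30 kt ⇒ not rapid intensification.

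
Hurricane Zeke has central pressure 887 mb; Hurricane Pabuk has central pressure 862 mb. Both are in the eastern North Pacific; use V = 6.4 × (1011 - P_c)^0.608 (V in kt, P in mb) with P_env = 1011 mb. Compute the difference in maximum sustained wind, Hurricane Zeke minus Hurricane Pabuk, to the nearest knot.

-14 kt

Hurricane Zeke: ΔP = 124; V ≈ 6.4 × 124^0.608 ≈ 119.94 kt.
Hurricane Pabuk: ΔP = 149; V ≈ 6.4 × 149^0.608 ≈ 134.11 kt.
Difference ≈ 119.94 − 134.11 = -14.17 → -14 kt.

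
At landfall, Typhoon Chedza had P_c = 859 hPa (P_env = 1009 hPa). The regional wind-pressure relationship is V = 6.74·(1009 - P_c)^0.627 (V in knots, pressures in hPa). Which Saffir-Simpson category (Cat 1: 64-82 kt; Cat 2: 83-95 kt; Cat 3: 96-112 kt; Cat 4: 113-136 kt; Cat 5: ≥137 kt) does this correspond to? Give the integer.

5

ΔP = 1009 − 859 = 150 hPa.
V ≈ 6.74 × 150^0.627 = 6.74 × 23.14 ≈ 156 kt.
156 kt falls in the Category 5 band.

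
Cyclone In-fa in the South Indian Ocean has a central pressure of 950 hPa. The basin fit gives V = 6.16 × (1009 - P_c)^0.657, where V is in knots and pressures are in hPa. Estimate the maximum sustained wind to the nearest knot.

90 kt

ΔP = 1009 − 950 = 59 hPa.
59^0.657 ≈ 14.570.
V ≈ 6.16 × 14.570 ≈ 89.7 kt.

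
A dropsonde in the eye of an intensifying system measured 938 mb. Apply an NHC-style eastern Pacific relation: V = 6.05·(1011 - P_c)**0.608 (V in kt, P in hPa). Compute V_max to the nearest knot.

ΔP = 1011 − 938 = 73 mb.
73^0.608 ≈ 13.580.
V ≈ 6.05 × 13.580 ≈ 82.2 kt.

82 kt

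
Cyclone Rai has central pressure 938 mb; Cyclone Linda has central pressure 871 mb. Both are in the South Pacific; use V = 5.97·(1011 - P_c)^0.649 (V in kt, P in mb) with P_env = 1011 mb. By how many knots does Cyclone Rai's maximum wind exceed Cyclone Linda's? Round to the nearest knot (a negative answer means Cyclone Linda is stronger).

-51 kt

Cyclone Rai: ΔP = 73; V ≈ 5.97 × 73^0.649 ≈ 96.67 kt.
Cyclone Linda: ΔP = 140; V ≈ 5.97 × 140^0.649 ≈ 147.51 kt.
Difference ≈ 96.67 − 147.51 = -50.84 → -51 kt.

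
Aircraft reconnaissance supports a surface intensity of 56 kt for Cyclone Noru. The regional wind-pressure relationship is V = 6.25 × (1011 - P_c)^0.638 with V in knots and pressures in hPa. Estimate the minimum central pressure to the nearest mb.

980 mb

ΔP = (V / 6.25)^(1/0.638) = (56/6.25)^1.567.
56/6.25 = 8.960; 8.960^1.567 ≈ 31.09 mb.
P_c = 1011 − 31.09 = 979.91 ≈ 980 mb.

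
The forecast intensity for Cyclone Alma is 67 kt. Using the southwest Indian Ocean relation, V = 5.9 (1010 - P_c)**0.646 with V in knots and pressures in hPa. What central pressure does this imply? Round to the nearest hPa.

967 hPa

ΔP = (V / 5.9)^(1/0.646) = (67/5.9)^1.548.
67/5.9 = 11.356; 11.356^1.548 ≈ 43.00 hPa.
P_c = 1010 − 43.00 = 967.00 ≈ 967 hPa.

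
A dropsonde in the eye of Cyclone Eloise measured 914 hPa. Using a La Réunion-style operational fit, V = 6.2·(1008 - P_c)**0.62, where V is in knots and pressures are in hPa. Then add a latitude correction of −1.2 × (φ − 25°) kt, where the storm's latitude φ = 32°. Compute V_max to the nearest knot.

95 kt

ΔP = 1008 − 914 = 94 hPa.
94^0.62 ≈ 16.724.
V ≈ 6.2 × 16.724 ≈ 103.7 kt.
Latitude correction: −1.2 × (32 − 25) = -8.4 kt.
Corrected V ≈ 95.3 kt → 95 kt.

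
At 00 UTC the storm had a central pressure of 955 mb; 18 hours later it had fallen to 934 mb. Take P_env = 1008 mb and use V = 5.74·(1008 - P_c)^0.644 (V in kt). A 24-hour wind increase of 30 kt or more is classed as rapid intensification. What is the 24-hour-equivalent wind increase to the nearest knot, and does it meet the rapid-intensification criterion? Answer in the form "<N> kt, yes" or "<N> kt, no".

24 kt, no

V₁: ΔP = 53, V ≈ 5.74 × 53^0.644 ≈ 74.02 kt.
V₂: ΔP = 74, V ≈ 5.74 × 74^0.644 ≈ 91.77 kt.
ΔV over 18 h = 17.75 kt → 24 h equivalent = 17.75 × 24/18 ≈ 23.67 kt.
24 kt < 30 kt ⇒ not rapid intensification.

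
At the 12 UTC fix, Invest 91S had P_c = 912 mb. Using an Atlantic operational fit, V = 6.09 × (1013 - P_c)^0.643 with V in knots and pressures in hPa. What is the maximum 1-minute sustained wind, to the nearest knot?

ΔP = 1013 − 912 = 101 mb.
101^0.643 ≈ 19.444.
V ≈ 6.09 × 19.444 ≈ 118.4 kt.

118 kt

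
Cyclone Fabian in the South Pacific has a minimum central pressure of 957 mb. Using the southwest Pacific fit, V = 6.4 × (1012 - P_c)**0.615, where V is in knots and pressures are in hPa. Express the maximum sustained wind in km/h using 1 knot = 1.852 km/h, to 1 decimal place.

ΔP = 1012 − 957 = 55 mb.
V ≈ 6.4 × 55^0.615 = 6.4 × 11.758 ≈ 75.249 kt.
75.249 × 1.852 ≈ 139.36 km/h → 139.4 km/h.

139.4 km/h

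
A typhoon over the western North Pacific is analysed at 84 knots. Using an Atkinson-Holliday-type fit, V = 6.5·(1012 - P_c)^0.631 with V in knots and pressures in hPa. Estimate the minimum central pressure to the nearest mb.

ΔP = (V / 6.5)^(1/0.631) = (84/6.5)^1.585.
84/6.5 = 12.923; 12.923^1.585 ≈ 57.71 mb.
P_c = 1012 − 57.71 = 954.29 ≈ 954 mb.

954 mb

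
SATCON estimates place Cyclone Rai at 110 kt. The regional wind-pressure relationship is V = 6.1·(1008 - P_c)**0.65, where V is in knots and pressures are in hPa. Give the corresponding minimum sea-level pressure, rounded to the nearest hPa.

ΔP = (V / 6.1)^(1/0.65) = (110/6.1)^1.538.
110/6.1 = 18.033; 18.033^1.538 ≈ 85.59 hPa.
P_c = 1008 − 85.59 = 922.41 ≈ 922 hPa.

922 hPa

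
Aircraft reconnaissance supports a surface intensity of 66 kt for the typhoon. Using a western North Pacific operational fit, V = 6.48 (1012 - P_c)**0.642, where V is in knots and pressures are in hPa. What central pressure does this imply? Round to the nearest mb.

975 mb

ΔP = (V / 6.48)^(1/0.642) = (66/6.48)^1.558.
66/6.48 = 10.185; 10.185^1.558 ≈ 37.16 mb.
P_c = 1012 − 37.16 = 974.84 ≈ 975 mb.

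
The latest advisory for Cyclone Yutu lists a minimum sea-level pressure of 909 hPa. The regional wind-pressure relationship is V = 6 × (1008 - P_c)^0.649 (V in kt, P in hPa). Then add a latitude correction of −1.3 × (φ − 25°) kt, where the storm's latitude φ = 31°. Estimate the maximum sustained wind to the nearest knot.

ΔP = 1008 − 909 = 99 hPa.
99^0.649 ≈ 19.732.
V ≈ 6 × 19.732 ≈ 118.4 kt.
Latitude correction: −1.3 × (31 − 25) = -7.8 kt.
Corrected V ≈ 110.6 kt → 111 kt.

111 kt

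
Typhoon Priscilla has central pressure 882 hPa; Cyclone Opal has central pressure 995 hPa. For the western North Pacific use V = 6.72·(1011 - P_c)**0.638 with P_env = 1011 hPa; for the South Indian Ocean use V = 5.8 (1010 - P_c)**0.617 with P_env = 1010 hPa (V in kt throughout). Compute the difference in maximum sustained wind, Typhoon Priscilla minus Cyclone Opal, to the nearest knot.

Typhoon Priscilla: ΔP = 129; V ≈ 6.72 × 129^0.638 ≈ 149.25 kt.
Cyclone Opal: ΔP = 15; V ≈ 5.8 × 15^0.617 ≈ 30.84 kt.
Difference ≈ 149.25 − 30.84 = 118.41 → 118 kt.

118 kt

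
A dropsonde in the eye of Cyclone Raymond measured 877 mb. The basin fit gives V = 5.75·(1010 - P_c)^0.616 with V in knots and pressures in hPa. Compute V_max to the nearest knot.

ΔP = 1010 − 877 = 133 mb.
133^0.616 ≈ 20.337.
V ≈ 5.75 × 20.337 ≈ 116.9 kt.

117 kt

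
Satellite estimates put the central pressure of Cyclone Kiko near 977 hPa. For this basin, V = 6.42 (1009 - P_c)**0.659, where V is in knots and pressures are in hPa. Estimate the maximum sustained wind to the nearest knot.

63 kt

ΔP = 1009 − 977 = 32 hPa.
32^0.659 ≈ 9.815.
V ≈ 6.42 × 9.815 ≈ 63.0 kt.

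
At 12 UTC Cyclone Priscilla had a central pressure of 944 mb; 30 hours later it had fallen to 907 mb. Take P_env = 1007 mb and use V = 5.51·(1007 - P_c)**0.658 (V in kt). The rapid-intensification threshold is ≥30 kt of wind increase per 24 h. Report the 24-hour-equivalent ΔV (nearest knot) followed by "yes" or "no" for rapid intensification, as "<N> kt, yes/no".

V₁: ΔP = 63, V ≈ 5.51 × 63^0.658 ≈ 84.16 kt.
V₂: ΔP = 100, V ≈ 5.51 × 100^0.658 ≈ 114.06 kt.
ΔV over 30 h = 29.90 kt → 24 h equivalent = 29.90 × 24/30 ≈ 23.92 kt.
24 kt < 30 kt ⇒ not rapid intensification.

24 kt, no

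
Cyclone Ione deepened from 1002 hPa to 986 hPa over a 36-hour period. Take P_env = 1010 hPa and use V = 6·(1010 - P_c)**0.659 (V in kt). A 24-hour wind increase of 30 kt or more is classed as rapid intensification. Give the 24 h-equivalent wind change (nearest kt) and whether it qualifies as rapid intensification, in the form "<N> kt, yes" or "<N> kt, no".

17 kt, no

V₁: ΔP = 8, V ≈ 6 × 8^0.659 ≈ 23.62 kt.
V₂: ΔP = 24, V ≈ 6 × 24^0.659 ≈ 48.72 kt.
ΔV over 36 h = 25.10 kt → 24 h equivalent = 25.10 × 24/36 ≈ 16.73 kt.
17 kt < 30 kt ⇒ not rapid intensification.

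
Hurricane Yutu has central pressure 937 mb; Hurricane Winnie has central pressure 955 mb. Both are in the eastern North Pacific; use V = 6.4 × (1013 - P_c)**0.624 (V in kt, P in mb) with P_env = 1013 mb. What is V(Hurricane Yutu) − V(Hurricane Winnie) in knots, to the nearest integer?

15 kt

Hurricane Yutu: ΔP = 76; V ≈ 6.4 × 76^0.624 ≈ 95.46 kt.
Hurricane Winnie: ΔP = 58; V ≈ 6.4 × 58^0.624 ≈ 80.64 kt.
Difference ≈ 95.46 − 80.64 = 14.82 → 15 kt.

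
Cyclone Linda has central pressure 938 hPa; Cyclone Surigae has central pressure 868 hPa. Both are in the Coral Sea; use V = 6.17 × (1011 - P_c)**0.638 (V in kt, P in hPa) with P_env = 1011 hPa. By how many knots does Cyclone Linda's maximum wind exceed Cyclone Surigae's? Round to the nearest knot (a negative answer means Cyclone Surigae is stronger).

-51 kt

Cyclone Linda: ΔP = 73; V ≈ 6.17 × 73^0.638 ≈ 95.30 kt.
Cyclone Surigae: ΔP = 143; V ≈ 6.17 × 143^0.638 ≈ 146.35 kt.
Difference ≈ 95.30 − 146.35 = -51.05 → -51 kt.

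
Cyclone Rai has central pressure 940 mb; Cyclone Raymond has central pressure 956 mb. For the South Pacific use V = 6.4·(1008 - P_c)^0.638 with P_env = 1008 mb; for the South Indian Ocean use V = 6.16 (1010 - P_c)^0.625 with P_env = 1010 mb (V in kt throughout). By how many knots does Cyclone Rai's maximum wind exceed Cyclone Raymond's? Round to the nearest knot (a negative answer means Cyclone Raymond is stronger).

Cyclone Rai: ΔP = 68; V ≈ 6.4 × 68^0.638 ≈ 94.48 kt.
Cyclone Raymond: ΔP = 54; V ≈ 6.16 × 54^0.625 ≈ 74.53 kt.
Difference ≈ 94.48 − 74.53 = 19.95 → 20 kt.

20 kt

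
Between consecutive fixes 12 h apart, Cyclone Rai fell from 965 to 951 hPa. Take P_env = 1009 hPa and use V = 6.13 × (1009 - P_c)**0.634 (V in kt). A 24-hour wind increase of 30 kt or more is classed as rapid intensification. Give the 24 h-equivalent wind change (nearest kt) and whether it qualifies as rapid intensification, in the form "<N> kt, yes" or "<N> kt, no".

26 kt, no

V₁: ΔP = 44, V ≈ 6.13 × 44^0.634 ≈ 67.52 kt.
V₂: ΔP = 58, V ≈ 6.13 × 58^0.634 ≈ 80.44 kt.
ΔV over 12 h = 12.92 kt → 24 h equivalent = 12.92 × 24/12 ≈ 25.84 kt.
26 kt < 30 kt ⇒ not rapid intensification.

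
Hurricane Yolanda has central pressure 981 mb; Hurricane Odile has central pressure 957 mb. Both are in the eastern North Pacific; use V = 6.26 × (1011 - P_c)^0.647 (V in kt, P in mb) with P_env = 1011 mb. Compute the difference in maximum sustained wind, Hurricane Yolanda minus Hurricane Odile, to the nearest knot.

Hurricane Yolanda: ΔP = 30; V ≈ 6.26 × 30^0.647 ≈ 56.53 kt.
Hurricane Odile: ΔP = 54; V ≈ 6.26 × 54^0.647 ≈ 82.69 kt.
Difference ≈ 56.53 − 82.69 = -26.16 → -26 kt.

-26 kt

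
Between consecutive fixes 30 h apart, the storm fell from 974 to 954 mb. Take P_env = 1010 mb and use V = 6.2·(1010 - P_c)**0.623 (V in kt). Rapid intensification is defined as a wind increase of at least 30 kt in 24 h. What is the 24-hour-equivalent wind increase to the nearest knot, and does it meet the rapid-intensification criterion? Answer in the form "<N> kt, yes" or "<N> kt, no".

V₁: ΔP = 36, V ≈ 6.2 × 36^0.623 ≈ 57.81 kt.
V₂: ΔP = 56, V ≈ 6.2 × 56^0.623 ≈ 76.12 kt.
ΔV over 30 h = 18.31 kt → 24 h equivalent = 18.31 × 24/30 ≈ 14.65 kt.
15 kt < 30 kt ⇒ not rapid intensification.

15 kt, no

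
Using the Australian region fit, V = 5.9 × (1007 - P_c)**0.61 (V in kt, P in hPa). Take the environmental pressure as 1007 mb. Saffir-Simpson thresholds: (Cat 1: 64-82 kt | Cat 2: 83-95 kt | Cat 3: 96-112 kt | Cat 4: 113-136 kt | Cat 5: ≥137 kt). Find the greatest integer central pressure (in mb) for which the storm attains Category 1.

Category 1 begins at V = 64 kt.
Required ΔP = (64/5.9)^(1/0.61) = 10.847^1.639 ≈ 49.80 mb.
P_c ≤ 1007 − 49.80 = 957.20, so the highest integer P_c is 957 mb.

957 mb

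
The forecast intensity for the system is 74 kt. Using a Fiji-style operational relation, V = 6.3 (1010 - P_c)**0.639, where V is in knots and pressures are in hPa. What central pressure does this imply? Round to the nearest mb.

ΔP = (V / 6.3)^(1/0.639) = (74/6.3)^1.565.
74/6.3 = 11.746; 11.746^1.565 ≈ 47.24 mb.
P_c = 1010 − 47.24 = 962.76 ≈ 963 mb.

963 mb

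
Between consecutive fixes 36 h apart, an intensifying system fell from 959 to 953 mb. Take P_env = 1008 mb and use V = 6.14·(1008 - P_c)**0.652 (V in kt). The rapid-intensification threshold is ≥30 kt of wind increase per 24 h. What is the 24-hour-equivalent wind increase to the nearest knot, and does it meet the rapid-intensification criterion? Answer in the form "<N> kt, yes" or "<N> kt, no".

4 kt, no

V₁: ΔP = 49, V ≈ 6.14 × 49^0.652 ≈ 77.66 kt.
V₂: ΔP = 55, V ≈ 6.14 × 55^0.652 ≈ 83.73 kt.
ΔV over 36 h = 6.07 kt → 24 h equivalent = 6.07 × 24/36 ≈ 4.05 kt.
4 kt < 30 kt ⇒ not rapid intensification.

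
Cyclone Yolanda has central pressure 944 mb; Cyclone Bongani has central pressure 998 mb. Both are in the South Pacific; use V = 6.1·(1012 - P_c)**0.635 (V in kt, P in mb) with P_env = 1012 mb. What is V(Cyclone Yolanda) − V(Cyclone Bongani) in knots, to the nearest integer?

56 kt

Cyclone Yolanda: ΔP = 68; V ≈ 6.1 × 68^0.635 ≈ 88.91 kt.
Cyclone Bongani: ΔP = 14; V ≈ 6.1 × 14^0.635 ≈ 32.59 kt.
Difference ≈ 88.91 − 32.59 = 56.32 → 56 kt.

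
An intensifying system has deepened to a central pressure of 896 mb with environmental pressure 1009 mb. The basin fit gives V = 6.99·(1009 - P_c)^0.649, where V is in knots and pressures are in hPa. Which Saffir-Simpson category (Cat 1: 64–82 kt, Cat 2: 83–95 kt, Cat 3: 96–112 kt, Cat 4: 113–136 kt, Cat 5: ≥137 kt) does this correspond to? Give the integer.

5

ΔP = 1009 − 896 = 113 mb.
V ≈ 6.99 × 113^0.649 = 6.99 × 21.50 ≈ 150 kt.
150 kt falls in the Category 5 band.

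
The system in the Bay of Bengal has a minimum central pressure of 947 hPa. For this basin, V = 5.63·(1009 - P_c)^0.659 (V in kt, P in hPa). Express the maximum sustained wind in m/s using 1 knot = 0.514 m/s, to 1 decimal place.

ΔP = 1009 − 947 = 62 hPa.
V ≈ 5.63 × 62^0.659 = 5.63 × 15.177 ≈ 85.447 kt.
85.447 × 0.514 ≈ 43.92 m/s → 43.9 m/s.

43.9 m/s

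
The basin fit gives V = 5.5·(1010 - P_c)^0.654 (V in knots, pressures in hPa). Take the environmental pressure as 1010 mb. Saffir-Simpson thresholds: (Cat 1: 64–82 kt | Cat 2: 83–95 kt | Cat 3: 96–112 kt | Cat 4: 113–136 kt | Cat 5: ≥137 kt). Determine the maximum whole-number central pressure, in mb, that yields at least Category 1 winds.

967 mb

Category 1 begins at V = 64 kt.
Required ΔP = (64/5.5)^(1/0.654) = 11.636^1.529 ≈ 42.63 mb.
P_c ≤ 1010 − 42.63 = 967.37, so the highest integer P_c is 967 mb.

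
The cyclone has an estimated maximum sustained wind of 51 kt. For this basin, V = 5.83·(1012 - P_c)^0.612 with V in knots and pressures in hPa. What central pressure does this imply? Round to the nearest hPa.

977 hPa

ΔP = (V / 5.83)^(1/0.612) = (51/5.83)^1.634.
51/5.83 = 8.748; 8.748^1.634 ≈ 34.60 hPa.
P_c = 1012 − 34.60 = 977.40 ≈ 977 hPa.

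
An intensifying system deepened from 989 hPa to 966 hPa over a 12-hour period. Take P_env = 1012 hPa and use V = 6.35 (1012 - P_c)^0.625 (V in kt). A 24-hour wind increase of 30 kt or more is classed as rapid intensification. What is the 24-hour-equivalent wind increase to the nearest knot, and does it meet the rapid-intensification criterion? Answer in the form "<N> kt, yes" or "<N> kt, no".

V₁: ΔP = 23, V ≈ 6.35 × 23^0.625 ≈ 45.07 kt.
V₂: ΔP = 46, V ≈ 6.35 × 46^0.625 ≈ 69.50 kt.
ΔV over 12 h = 24.43 kt → 24 h equivalent = 24.43 × 24/12 ≈ 48.86 kt.
49 kt ≥ 30 kt ⇒ rapid intensification.

49 kt, yes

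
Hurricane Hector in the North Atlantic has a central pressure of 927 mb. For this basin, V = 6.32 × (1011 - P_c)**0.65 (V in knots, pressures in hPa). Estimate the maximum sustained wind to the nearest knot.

113 kt

ΔP = 1011 − 927 = 84 mb.
84^0.65 ≈ 17.815.
V ≈ 6.32 × 17.815 ≈ 112.6 kt.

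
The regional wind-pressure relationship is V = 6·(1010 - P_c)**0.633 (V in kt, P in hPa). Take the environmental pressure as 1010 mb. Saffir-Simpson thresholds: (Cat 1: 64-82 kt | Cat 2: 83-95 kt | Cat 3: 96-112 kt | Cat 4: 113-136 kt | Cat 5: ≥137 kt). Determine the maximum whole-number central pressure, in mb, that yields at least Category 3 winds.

Category 3 begins at V = 96 kt.
Required ΔP = (96/6)^(1/0.633) = 16.000^1.580 ≈ 79.84 mb.
P_c ≤ 1010 − 79.84 = 930.16, so the highest integer P_c is 930 mb.

930 mb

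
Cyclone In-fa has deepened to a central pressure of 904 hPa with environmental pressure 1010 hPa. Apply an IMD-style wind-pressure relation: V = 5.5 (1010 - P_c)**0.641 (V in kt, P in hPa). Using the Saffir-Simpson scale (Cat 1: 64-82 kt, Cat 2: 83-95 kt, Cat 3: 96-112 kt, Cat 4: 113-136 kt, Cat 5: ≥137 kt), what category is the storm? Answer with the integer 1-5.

ΔP = 1010 − 904 = 106 hPa.
V ≈ 5.5 × 106^0.641 = 5.5 × 19.87 ≈ 109 kt.
109 kt falls in the Category 3 band.

3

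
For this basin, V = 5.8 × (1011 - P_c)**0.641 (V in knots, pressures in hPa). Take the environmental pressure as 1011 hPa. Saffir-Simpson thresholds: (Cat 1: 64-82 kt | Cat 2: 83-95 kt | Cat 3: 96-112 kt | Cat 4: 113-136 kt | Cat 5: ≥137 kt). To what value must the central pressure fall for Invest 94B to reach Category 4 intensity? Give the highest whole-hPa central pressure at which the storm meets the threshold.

908 hPa

Category 4 begins at V = 113 kt.
Required ΔP = (113/5.8)^(1/0.641) = 19.483^1.560 ≈ 102.79 hPa.
P_c ≤ 1011 − 102.79 = 908.21, so the highest integer P_c is 908 hPa.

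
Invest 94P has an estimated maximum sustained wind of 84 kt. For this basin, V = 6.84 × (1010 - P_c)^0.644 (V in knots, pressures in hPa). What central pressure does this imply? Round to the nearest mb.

961 mb

ΔP = (V / 6.84)^(1/0.644) = (84/6.84)^1.553.
84/6.84 = 12.281; 12.281^1.553 ≈ 49.13 mb.
P_c = 1010 − 49.13 = 960.87 ≈ 961 mb.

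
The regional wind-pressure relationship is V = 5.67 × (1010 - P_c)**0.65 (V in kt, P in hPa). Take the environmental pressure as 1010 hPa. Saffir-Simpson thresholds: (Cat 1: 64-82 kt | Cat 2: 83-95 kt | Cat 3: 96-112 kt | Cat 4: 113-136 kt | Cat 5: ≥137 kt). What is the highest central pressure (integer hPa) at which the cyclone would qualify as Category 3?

932 hPa

Category 3 begins at V = 96 kt.
Required ΔP = (96/5.67)^(1/0.65) = 16.931^1.538 ≈ 77.68 hPa.
P_c ≤ 1010 − 77.68 = 932.32, so the highest integer P_c is 932 hPa.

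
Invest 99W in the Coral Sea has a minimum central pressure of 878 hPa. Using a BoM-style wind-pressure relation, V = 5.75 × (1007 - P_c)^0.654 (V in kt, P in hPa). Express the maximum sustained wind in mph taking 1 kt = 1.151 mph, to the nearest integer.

ΔP = 1007 − 878 = 129 hPa.
V ≈ 5.75 × 129^0.654 = 5.75 × 24.006 ≈ 138.036 kt.
138.036 × 1.151 ≈ 158.88 mph → 159 mph.

159 mph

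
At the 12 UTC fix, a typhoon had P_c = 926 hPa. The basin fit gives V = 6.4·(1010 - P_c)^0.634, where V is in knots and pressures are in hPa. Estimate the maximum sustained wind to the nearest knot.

106 kt

ΔP = 1010 − 926 = 84 hPa.
84^0.634 ≈ 16.596.
V ≈ 6.4 × 16.596 ≈ 106.2 kt.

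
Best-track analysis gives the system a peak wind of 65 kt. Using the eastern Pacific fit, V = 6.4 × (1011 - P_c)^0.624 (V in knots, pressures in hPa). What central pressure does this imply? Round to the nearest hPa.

ΔP = (V / 6.4)^(1/0.624) = (65/6.4)^1.603.
65/6.4 = 10.156; 10.156^1.603 ≈ 41.05 hPa.
P_c = 1011 − 41.05 = 969.95 ≈ 970 hPa.

970 hPa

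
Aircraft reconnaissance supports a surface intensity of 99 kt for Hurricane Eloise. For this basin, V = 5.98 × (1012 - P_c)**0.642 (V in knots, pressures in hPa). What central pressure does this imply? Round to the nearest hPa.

933 hPa

ΔP = (V / 5.98)^(1/0.642) = (99/5.98)^1.558.
99/5.98 = 16.555; 16.555^1.558 ≈ 79.19 hPa.
P_c = 1012 − 79.19 = 932.81 ≈ 933 hPa.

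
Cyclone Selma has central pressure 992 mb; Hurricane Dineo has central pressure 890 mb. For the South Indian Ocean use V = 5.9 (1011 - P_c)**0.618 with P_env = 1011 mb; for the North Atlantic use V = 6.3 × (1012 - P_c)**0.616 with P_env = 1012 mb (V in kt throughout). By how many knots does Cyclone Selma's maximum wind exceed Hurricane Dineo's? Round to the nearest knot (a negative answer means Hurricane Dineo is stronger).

-85 kt

Cyclone Selma: ΔP = 19; V ≈ 5.9 × 19^0.618 ≈ 36.40 kt.
Hurricane Dineo: ΔP = 122; V ≈ 6.3 × 122^0.616 ≈ 121.49 kt.
Difference ≈ 36.40 − 121.49 = -85.09 → -85 kt.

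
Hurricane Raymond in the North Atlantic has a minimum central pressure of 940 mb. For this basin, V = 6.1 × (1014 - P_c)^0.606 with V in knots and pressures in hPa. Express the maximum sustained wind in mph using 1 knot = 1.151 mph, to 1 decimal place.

ΔP = 1014 − 940 = 74 mb.
V ≈ 6.1 × 74^0.606 = 6.1 × 13.575 ≈ 82.810 kt.
82.810 × 1.151 ≈ 95.31 mph → 95.3 mph.

95.3 mph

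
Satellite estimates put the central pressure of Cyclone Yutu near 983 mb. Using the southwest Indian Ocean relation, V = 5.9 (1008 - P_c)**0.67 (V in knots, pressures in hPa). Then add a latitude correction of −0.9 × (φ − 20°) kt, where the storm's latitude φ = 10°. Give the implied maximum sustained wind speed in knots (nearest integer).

ΔP = 1008 − 983 = 25 mb.
25^0.67 ≈ 8.642.
V ≈ 5.9 × 8.642 ≈ 51.0 kt.
Latitude correction: −0.9 × (10 − 20) = 9 kt.
Corrected V ≈ 60 kt → 60 kt.

60 kt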